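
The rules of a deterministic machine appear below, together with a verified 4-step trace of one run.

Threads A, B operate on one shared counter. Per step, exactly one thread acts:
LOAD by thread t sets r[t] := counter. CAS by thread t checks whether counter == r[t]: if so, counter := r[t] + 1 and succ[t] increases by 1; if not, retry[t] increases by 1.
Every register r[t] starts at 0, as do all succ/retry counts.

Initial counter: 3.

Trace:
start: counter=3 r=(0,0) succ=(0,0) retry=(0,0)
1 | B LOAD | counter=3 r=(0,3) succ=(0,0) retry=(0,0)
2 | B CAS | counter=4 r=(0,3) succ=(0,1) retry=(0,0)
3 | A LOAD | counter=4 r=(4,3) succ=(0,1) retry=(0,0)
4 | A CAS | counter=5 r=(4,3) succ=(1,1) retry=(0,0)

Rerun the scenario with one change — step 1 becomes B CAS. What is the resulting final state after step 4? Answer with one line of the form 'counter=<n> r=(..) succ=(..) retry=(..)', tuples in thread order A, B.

(re-executing from step 1 with the substitution; state before step 1: counter=3 r=(0,0) succ=(0,0) retry=(0,0))
1 | B CAS | counter=3 r=(0,0) succ=(0,0) retry=(0,1)
2 | B CAS | counter=3 r=(0,0) succ=(0,0) retry=(0,2)
3 | A LOAD | counter=3 r=(3,0) succ=(0,0) retry=(0,2)
4 | A CAS | counter=4 r=(3,0) succ=(1,0) retry=(0,2)

counter=4 r=(3,0) succ=(1,0) retry=(0,2)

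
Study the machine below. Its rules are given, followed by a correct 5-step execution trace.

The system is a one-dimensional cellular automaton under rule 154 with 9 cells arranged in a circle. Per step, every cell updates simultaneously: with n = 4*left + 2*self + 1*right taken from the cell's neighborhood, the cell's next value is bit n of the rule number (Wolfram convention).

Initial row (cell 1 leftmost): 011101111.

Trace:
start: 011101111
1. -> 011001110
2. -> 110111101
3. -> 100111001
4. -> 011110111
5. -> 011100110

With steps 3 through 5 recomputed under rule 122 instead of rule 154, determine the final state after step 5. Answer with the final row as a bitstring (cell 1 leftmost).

011100111

(re-executing steps 3..5 under rule 122; state before step 3: 110111101)
3. -> 011100111
4. -> 110111101
5. -> 011100111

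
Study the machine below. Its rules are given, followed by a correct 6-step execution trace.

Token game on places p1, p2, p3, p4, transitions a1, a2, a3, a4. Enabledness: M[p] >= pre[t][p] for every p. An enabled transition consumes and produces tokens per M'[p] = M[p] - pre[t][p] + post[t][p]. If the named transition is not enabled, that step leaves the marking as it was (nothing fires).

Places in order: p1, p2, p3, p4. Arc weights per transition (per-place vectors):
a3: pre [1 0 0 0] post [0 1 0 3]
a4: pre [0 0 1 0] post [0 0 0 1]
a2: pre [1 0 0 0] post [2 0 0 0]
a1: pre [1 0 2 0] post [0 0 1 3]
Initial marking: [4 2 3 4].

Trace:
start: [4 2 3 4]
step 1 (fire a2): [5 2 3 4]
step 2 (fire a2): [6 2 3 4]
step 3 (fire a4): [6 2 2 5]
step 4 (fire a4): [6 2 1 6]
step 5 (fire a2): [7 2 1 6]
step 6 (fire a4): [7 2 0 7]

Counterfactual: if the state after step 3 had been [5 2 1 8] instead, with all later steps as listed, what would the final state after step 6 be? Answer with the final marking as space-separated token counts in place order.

state after step 3 := [5 2 1 8]
step 4 (fire a4): [5 2 0 9]
step 5 (fire a2): [6 2 0 9]
step 6 (fire a4): [6 2 0 9]

6 2 0 9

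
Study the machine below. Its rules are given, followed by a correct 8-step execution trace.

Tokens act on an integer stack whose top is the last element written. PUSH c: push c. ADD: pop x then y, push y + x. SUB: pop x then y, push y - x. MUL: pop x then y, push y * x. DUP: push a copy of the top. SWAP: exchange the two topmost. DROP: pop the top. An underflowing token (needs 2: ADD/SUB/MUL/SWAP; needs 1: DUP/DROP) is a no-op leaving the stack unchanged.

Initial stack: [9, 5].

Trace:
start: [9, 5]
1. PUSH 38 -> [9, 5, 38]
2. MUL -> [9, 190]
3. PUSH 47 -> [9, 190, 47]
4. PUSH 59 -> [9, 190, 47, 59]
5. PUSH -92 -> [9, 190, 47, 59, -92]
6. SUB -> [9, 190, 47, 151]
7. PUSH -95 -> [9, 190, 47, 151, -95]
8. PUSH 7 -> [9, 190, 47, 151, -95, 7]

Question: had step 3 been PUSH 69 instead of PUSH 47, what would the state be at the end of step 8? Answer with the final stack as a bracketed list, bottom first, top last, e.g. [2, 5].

[9, 190, 69, 151, -95, 7]

(re-executing from step 3 with the substitution; state before step 3: [9, 190])
3. PUSH 69 -> [9, 190, 69]
4. PUSH 59 -> [9, 190, 69, 59]
5. PUSH -92 -> [9, 190, 69, 59, -92]
6. SUB -> [9, 190, 69, 151]
7. PUSH -95 -> [9, 190, 69, 151, -95]
8. PUSH 7 -> [9, 190, 69, 151, -95, 7]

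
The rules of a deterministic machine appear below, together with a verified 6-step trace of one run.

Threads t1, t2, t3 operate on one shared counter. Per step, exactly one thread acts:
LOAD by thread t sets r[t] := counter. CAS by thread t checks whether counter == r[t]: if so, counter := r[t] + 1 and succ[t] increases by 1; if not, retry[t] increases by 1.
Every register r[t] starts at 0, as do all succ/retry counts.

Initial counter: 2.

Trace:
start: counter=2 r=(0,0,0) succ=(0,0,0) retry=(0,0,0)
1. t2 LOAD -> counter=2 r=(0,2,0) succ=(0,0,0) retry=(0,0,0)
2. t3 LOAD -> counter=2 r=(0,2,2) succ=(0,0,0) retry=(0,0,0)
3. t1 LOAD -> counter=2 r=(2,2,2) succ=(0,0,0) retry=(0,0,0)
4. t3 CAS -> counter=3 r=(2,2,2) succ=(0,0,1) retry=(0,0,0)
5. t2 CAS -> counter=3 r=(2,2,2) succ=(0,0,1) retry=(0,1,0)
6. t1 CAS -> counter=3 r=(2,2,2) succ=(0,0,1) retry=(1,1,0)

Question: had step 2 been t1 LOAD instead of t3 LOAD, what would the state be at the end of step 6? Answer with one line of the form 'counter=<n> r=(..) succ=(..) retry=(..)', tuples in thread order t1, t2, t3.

(re-executing from step 2 with the substitution; state before step 2: counter=2 r=(0,2,0) succ=(0,0,0) retry=(0,0,0))
2. t1 LOAD -> counter=2 r=(2,2,0) succ=(0,0,0) retry=(0,0,0)
3. t1 LOAD -> counter=2 r=(2,2,0) succ=(0,0,0) retry=(0,0,0)
4. t3 CAS -> counter=2 r=(2,2,0) succ=(0,0,0) retry=(0,0,1)
5. t2 CAS -> counter=3 r=(2,2,0) succ=(0,1,0) retry=(0,0,1)
6. t1 CAS -> counter=3 r=(2,2,0) succ=(0,1,0) retry=(1,0,1)

counter=3 r=(2,2,0) succ=(0,1,0) retry=(1,0,1)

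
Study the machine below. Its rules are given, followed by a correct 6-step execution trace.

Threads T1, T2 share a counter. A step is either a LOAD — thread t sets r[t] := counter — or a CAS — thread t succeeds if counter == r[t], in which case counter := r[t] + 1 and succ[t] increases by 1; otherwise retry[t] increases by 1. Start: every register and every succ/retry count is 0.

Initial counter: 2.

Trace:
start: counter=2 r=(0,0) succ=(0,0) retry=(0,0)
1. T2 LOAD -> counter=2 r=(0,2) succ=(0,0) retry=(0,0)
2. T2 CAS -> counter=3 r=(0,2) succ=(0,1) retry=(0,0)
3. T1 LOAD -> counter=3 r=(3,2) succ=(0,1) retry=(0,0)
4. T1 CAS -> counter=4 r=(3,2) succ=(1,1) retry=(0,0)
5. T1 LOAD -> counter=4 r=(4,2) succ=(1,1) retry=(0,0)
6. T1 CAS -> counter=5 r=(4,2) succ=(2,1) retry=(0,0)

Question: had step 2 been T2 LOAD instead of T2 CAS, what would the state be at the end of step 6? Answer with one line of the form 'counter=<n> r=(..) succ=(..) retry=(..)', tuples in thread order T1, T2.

counter=4 r=(3,2) succ=(2,0) retry=(0,0)

(re-executing from step 2 with the substitution; state before step 2: counter=2 r=(0,2) succ=(0,0) retry=(0,0))
2. T2 LOAD -> counter=2 r=(0,2) succ=(0,0) retry=(0,0)
3. T1 LOAD -> counter=2 r=(2,2) succ=(0,0) retry=(0,0)
4. T1 CAS -> counter=3 r=(2,2) succ=(1,0) retry=(0,0)
5. T1 LOAD -> counter=3 r=(3,2) succ=(1,0) retry=(0,0)
6. T1 CAS -> counter=4 r=(3,2) succ=(2,0) retry=(0,0)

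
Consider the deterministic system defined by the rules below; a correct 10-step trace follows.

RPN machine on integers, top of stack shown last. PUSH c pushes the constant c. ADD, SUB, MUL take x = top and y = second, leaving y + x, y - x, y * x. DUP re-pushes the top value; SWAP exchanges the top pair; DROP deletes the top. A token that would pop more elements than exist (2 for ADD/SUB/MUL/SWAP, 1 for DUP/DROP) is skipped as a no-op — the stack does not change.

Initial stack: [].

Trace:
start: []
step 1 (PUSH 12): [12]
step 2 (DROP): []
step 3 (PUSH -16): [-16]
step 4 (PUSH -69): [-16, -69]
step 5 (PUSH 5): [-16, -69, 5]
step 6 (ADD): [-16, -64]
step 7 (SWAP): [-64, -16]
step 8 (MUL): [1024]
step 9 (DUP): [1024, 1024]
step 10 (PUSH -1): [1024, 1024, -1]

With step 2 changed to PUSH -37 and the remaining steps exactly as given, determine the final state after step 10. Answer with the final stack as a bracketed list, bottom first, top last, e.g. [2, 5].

[12, -37, 1024, 1024, -1]

(re-executing from step 2 with the substitution; state before step 2: [12])
step 2 (PUSH -37): [12, -37]
step 3 (PUSH -16): [12, -37, -16]
step 4 (PUSH -69): [12, -37, -16, -69]
step 5 (PUSH 5): [12, -37, -16, -69, 5]
step 6 (ADD): [12, -37, -16, -64]
step 7 (SWAP): [12, -37, -64, -16]
step 8 (MUL): [12, -37, 1024]
step 9 (DUP): [12, -37, 1024, 1024]
step 10 (PUSH -1): [12, -37, 1024, 1024, -1]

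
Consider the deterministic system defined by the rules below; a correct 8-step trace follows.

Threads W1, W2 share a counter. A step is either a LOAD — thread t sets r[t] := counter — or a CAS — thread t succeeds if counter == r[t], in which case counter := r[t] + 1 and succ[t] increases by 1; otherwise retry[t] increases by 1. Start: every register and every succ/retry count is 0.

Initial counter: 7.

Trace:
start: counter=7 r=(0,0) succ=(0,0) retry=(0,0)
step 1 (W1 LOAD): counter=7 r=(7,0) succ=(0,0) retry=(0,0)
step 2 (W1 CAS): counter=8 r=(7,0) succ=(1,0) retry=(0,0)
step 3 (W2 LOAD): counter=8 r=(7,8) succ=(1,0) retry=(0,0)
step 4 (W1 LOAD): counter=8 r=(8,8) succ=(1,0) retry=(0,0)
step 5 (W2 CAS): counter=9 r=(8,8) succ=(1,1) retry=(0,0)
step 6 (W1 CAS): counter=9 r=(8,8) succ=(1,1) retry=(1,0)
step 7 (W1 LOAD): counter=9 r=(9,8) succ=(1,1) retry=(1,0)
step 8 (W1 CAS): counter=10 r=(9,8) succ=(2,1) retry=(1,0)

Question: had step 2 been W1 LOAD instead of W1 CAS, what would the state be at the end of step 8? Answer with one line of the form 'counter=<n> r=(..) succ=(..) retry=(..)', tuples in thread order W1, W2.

(re-executing from step 2 with the substitution; state before step 2: counter=7 r=(7,0) succ=(0,0) retry=(0,0))
step 2 (W1 LOAD): counter=7 r=(7,0) succ=(0,0) retry=(0,0)
step 3 (W2 LOAD): counter=7 r=(7,7) succ=(0,0) retry=(0,0)
step 4 (W1 LOAD): counter=7 r=(7,7) succ=(0,0) retry=(0,0)
step 5 (W2 CAS): counter=8 r=(7,7) succ=(0,1) retry=(0,0)
step 6 (W1 CAS): counter=8 r=(7,7) succ=(0,1) retry=(1,0)
step 7 (W1 LOAD): counter=8 r=(8,7) succ=(0,1) retry=(1,0)
step 8 (W1 CAS): counter=9 r=(8,7) succ=(1,1) retry=(1,0)

counter=9 r=(8,7) succ=(1,1) retry=(1,0)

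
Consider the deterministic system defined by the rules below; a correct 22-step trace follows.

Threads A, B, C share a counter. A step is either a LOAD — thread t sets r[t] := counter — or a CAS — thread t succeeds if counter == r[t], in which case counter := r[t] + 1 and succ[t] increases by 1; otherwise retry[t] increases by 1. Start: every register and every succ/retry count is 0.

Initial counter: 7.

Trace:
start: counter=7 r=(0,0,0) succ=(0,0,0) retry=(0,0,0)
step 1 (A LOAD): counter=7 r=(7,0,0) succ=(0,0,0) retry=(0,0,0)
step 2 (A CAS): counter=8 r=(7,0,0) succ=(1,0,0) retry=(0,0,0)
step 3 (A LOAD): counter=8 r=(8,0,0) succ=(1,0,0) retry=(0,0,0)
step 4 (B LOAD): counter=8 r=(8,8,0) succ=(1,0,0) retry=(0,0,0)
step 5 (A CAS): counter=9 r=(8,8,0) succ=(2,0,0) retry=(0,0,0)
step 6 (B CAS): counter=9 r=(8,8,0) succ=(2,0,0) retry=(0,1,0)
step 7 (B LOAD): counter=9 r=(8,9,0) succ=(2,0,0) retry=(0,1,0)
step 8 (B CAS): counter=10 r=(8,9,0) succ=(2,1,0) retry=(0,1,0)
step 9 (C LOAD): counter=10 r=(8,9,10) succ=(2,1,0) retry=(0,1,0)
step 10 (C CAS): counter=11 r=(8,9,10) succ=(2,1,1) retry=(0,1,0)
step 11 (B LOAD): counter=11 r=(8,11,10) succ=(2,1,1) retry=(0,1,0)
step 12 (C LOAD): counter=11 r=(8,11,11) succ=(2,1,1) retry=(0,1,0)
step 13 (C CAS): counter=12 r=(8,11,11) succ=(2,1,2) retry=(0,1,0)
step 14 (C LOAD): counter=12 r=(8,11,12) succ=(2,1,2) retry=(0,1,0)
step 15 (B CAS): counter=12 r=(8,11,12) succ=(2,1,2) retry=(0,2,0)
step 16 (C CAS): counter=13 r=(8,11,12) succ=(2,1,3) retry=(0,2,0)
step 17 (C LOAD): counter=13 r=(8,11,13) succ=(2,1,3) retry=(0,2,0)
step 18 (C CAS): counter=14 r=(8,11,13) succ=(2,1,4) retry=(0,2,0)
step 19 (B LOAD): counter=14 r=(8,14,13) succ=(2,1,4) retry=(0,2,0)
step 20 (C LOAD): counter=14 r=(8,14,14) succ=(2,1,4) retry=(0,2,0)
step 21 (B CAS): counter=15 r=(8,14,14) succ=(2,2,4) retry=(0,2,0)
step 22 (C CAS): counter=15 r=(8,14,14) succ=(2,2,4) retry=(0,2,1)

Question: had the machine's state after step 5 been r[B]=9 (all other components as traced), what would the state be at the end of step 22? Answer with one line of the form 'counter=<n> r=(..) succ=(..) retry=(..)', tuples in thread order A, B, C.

state after step 5 := counter=9 r=(8,9,0) succ=(2,0,0) retry=(0,0,0)
step 6 (B CAS): counter=10 r=(8,9,0) succ=(2,1,0) retry=(0,0,0)
step 7 (B LOAD): counter=10 r=(8,10,0) succ=(2,1,0) retry=(0,0,0)
step 8 (B CAS): counter=11 r=(8,10,0) succ=(2,2,0) retry=(0,0,0)
step 9 (C LOAD): counter=11 r=(8,10,11) succ=(2,2,0) retry=(0,0,0)
step 10 (C CAS): counter=12 r=(8,10,11) succ=(2,2,1) retry=(0,0,0)
step 11 (B LOAD): counter=12 r=(8,12,11) succ=(2,2,1) retry=(0,0,0)
step 12 (C LOAD): counter=12 r=(8,12,12) succ=(2,2,1) retry=(0,0,0)
step 13 (C CAS): counter=13 r=(8,12,12) succ=(2,2,2) retry=(0,0,0)
step 14 (C LOAD): counter=13 r=(8,12,13) succ=(2,2,2) retry=(0,0,0)
step 15 (B CAS): counter=13 r=(8,12,13) succ=(2,2,2) retry=(0,1,0)
step 16 (C CAS): counter=14 r=(8,12,13) succ=(2,2,3) retry=(0,1,0)
step 17 (C LOAD): counter=14 r=(8,12,14) succ=(2,2,3) retry=(0,1,0)
step 18 (C CAS): counter=15 r=(8,12,14) succ=(2,2,4) retry=(0,1,0)
step 19 (B LOAD): counter=15 r=(8,15,14) succ=(2,2,4) retry=(0,1,0)
step 20 (C LOAD): counter=15 r=(8,15,15) succ=(2,2,4) retry=(0,1,0)
step 21 (B CAS): counter=16 r=(8,15,15) succ=(2,3,4) retry=(0,1,0)
step 22 (C CAS): counter=16 r=(8,15,15) succ=(2,3,4) retry=(0,1,1)

counter=16 r=(8,15,15) succ=(2,3,4) retry=(0,1,1)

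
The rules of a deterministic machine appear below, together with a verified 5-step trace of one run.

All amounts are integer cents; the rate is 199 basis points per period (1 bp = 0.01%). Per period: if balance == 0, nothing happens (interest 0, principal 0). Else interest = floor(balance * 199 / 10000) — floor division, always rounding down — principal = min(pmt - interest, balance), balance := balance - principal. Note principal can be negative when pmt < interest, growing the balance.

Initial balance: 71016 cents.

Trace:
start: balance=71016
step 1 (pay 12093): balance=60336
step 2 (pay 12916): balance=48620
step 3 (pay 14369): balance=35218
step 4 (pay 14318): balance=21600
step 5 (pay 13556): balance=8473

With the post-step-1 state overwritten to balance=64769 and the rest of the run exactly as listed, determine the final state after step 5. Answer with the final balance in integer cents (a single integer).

13270

state after step 1 := balance=64769
step 2 (pay 12916): balance=53141
step 3 (pay 14369): balance=39829
step 4 (pay 14318): balance=26303
step 5 (pay 13556): balance=13270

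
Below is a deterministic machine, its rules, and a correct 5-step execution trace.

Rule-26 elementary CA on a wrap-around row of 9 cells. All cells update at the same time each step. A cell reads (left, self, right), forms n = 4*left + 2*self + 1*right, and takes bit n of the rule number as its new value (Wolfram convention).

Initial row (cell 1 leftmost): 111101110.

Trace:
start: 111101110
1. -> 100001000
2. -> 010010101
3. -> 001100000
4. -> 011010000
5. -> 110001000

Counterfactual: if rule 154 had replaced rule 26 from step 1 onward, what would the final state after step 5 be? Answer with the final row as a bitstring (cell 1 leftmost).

(re-executing steps 1..5 under rule 154; state before step 1: 111101110)
1. -> 111001100
2. -> 110111011
3. -> 100110011
4. -> 011101111
5. -> 011001110

011001110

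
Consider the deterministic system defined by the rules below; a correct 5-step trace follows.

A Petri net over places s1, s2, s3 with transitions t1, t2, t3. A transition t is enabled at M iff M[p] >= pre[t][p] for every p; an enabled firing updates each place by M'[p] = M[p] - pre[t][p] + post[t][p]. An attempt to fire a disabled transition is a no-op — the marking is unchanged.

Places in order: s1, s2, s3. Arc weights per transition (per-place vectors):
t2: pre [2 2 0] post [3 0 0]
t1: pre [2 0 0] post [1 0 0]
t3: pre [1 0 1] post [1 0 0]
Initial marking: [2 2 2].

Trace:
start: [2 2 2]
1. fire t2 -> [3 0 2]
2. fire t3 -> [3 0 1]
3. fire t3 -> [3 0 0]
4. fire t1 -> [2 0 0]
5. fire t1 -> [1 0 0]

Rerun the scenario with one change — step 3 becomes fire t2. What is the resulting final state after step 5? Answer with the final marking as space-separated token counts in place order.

1 0 1

(re-executing from step 3 with the substitution; state before step 3: [3 0 1])
3. fire t2 -> [3 0 1]
4. fire t1 -> [2 0 1]
5. fire t1 -> [1 0 1]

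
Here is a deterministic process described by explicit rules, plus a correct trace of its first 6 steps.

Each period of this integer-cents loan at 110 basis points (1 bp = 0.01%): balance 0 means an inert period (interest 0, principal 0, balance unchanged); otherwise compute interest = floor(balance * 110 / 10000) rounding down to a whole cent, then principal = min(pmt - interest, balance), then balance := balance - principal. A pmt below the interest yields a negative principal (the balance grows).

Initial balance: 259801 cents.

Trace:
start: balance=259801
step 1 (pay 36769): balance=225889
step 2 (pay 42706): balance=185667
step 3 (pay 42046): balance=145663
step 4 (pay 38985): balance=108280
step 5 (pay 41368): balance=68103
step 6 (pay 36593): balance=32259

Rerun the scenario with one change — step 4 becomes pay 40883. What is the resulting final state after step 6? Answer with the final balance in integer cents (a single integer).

(re-executing from step 4 with the substitution; state before step 4: balance=145663)
step 4 (pay 40883): balance=106382
step 5 (pay 41368): balance=66184
step 6 (pay 36593): balance=30319

30319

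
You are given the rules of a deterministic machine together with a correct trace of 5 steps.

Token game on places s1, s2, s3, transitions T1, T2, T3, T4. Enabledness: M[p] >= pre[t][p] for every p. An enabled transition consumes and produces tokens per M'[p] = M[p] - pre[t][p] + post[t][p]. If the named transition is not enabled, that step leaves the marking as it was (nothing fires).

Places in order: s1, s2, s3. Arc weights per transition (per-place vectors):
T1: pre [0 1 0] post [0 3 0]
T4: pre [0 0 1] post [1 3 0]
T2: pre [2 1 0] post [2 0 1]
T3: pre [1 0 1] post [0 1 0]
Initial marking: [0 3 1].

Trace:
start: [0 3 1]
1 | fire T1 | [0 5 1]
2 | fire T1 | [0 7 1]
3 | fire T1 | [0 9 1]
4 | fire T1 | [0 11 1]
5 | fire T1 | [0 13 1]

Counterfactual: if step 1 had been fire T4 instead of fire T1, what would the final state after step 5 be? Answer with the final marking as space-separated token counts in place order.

1 14 0

(re-executing from step 1 with the substitution; state before step 1: [0 3 1])
1 | fire T4 | [1 6 0]
2 | fire T1 | [1 8 0]
3 | fire T1 | [1 10 0]
4 | fire T1 | [1 12 0]
5 | fire T1 | [1 14 0]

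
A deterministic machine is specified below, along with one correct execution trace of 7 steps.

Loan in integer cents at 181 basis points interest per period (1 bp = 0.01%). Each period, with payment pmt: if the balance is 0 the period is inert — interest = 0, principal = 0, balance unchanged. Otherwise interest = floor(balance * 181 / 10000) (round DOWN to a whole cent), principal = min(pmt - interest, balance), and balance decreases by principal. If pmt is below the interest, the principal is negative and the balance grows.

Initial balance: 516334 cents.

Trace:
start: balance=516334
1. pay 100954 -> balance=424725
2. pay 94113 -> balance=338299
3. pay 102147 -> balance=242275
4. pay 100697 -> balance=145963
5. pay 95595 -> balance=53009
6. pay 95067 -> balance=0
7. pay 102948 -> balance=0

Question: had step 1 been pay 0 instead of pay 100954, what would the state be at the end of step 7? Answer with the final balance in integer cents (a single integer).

(re-executing from step 1 with the substitution; state before step 1: balance=516334)
1. pay 0 -> balance=525679
2. pay 94113 -> balance=441080
3. pay 102147 -> balance=346916
4. pay 100697 -> balance=252498
5. pay 95595 -> balance=161473
6. pay 95067 -> balance=69328
7. pay 102948 -> balance=0

0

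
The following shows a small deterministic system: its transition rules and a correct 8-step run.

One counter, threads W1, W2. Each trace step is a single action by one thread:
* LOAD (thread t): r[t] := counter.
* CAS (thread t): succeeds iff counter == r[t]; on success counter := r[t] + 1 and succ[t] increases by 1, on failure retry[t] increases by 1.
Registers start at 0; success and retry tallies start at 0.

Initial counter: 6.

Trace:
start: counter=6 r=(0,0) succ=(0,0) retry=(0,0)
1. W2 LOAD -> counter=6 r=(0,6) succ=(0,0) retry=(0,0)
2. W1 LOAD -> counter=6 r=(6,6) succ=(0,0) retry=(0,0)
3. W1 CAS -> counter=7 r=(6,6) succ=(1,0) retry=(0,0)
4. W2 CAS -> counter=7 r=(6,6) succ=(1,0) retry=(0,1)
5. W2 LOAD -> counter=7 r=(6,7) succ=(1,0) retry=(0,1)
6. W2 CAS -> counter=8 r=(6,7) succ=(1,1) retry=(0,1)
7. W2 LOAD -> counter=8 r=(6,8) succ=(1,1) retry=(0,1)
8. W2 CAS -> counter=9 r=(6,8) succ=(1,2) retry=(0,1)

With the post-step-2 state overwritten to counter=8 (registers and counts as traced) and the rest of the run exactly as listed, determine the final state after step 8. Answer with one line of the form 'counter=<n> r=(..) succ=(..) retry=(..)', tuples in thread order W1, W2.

counter=10 r=(6,9) succ=(0,2) retry=(1,1)

state after step 2 := counter=8 r=(6,6) succ=(0,0) retry=(0,0)
3. W1 CAS -> counter=8 r=(6,6) succ=(0,0) retry=(1,0)
4. W2 CAS -> counter=8 r=(6,6) succ=(0,0) retry=(1,1)
5. W2 LOAD -> counter=8 r=(6,8) succ=(0,0) retry=(1,1)
6. W2 CAS -> counter=9 r=(6,8) succ=(0,1) retry=(1,1)
7. W2 LOAD -> counter=9 r=(6,9) succ=(0,1) retry=(1,1)
8. W2 CAS -> counter=10 r=(6,9) succ=(0,2) retry=(1,1)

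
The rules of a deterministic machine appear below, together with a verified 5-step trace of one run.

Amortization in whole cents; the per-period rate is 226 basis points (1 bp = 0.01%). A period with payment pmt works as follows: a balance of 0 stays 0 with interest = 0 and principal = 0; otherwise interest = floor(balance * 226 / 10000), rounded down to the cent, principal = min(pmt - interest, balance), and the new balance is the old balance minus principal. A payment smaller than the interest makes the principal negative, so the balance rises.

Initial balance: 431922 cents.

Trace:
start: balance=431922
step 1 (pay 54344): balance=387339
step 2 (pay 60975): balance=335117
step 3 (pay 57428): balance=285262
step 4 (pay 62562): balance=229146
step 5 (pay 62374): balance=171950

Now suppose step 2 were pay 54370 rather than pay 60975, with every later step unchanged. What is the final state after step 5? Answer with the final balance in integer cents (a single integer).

(re-executing from step 2 with the substitution; state before step 2: balance=387339)
step 2 (pay 54370): balance=341722
step 3 (pay 57428): balance=292016
step 4 (pay 62562): balance=236053
step 5 (pay 62374): balance=179013

179013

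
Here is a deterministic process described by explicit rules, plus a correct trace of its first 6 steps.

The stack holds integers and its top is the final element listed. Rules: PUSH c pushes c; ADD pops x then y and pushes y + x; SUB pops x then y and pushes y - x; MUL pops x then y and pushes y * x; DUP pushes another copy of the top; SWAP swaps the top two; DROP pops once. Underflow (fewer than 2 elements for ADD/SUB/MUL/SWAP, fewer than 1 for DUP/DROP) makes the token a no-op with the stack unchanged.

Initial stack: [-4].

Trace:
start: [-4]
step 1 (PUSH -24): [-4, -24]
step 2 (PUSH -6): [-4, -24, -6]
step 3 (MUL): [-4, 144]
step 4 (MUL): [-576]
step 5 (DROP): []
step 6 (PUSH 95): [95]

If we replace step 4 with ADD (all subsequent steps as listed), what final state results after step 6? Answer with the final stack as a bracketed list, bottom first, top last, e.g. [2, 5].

(re-executing from step 4 with the substitution; state before step 4: [-4, 144])
step 4 (ADD): [140]
step 5 (DROP): []
step 6 (PUSH 95): [95]

[95]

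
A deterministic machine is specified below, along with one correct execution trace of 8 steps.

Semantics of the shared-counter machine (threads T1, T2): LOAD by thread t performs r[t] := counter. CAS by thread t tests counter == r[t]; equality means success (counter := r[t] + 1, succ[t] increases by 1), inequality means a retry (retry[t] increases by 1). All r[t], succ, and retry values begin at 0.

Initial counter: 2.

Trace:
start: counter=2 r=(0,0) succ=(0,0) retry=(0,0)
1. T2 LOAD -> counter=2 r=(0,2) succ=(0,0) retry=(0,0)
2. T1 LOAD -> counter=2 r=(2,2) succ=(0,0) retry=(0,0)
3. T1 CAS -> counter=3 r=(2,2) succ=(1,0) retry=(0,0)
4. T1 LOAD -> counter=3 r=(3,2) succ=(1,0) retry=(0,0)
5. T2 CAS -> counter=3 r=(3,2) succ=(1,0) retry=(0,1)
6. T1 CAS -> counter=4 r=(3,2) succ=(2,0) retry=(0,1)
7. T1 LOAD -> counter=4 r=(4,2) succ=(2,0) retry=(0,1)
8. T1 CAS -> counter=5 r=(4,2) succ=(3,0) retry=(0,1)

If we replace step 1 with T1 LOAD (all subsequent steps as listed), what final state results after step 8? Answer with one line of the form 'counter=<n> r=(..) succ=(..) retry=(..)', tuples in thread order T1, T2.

counter=5 r=(4,0) succ=(3,0) retry=(0,1)

(re-executing from step 1 with the substitution; state before step 1: counter=2 r=(0,0) succ=(0,0) retry=(0,0))
1. T1 LOAD -> counter=2 r=(2,0) succ=(0,0) retry=(0,0)
2. T1 LOAD -> counter=2 r=(2,0) succ=(0,0) retry=(0,0)
3. T1 CAS -> counter=3 r=(2,0) succ=(1,0) retry=(0,0)
4. T1 LOAD -> counter=3 r=(3,0) succ=(1,0) retry=(0,0)
5. T2 CAS -> counter=3 r=(3,0) succ=(1,0) retry=(0,1)
6. T1 CAS -> counter=4 r=(3,0) succ=(2,0) retry=(0,1)
7. T1 LOAD -> counter=4 r=(4,0) succ=(2,0) retry=(0,1)
8. T1 CAS -> counter=5 r=(4,0) succ=(3,0) retry=(0,1)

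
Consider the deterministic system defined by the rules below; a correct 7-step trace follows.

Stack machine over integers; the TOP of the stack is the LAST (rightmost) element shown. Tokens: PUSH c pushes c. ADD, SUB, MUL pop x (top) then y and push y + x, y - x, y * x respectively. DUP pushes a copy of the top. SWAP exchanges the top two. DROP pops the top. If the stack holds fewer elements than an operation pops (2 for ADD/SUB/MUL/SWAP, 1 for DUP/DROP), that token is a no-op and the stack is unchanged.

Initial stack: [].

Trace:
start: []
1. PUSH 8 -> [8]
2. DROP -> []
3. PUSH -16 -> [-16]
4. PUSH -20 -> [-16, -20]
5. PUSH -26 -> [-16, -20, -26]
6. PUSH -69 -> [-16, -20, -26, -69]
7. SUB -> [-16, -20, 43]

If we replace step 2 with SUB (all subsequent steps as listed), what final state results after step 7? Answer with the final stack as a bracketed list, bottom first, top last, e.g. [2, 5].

[8, -16, -20, 43]

(re-executing from step 2 with the substitution; state before step 2: [8])
2. SUB -> [8]
3. PUSH -16 -> [8, -16]
4. PUSH -20 -> [8, -16, -20]
5. PUSH -26 -> [8, -16, -20, -26]
6. PUSH -69 -> [8, -16, -20, -26, -69]
7. SUB -> [8, -16, -20, 43]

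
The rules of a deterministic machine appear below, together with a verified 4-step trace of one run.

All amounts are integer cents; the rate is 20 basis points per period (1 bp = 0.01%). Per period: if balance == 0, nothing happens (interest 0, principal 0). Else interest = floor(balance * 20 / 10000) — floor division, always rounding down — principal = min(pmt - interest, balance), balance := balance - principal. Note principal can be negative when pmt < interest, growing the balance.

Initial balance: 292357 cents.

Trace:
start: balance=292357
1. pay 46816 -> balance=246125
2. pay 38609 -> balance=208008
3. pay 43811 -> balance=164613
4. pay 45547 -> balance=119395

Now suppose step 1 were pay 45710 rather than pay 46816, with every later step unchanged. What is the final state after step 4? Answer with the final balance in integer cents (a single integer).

120507

(re-executing from step 1 with the substitution; state before step 1: balance=292357)
1. pay 45710 -> balance=247231
2. pay 38609 -> balance=209116
3. pay 43811 -> balance=165723
4. pay 45547 -> balance=120507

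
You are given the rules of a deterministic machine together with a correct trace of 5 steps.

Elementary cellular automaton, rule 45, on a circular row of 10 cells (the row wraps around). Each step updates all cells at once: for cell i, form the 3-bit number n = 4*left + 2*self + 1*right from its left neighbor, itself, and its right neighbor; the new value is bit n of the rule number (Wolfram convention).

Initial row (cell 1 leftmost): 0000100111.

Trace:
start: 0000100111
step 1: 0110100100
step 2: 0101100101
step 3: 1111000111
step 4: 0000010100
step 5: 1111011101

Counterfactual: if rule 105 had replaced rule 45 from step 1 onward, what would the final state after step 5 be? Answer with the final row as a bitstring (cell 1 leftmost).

0010001011

(re-executing steps 1..5 under rule 105; state before step 1: 0000100111)
step 1: 0110000101
step 2: 1110110010
step 3: 1011110001
step 4: 1110010101
step 5: 0010001011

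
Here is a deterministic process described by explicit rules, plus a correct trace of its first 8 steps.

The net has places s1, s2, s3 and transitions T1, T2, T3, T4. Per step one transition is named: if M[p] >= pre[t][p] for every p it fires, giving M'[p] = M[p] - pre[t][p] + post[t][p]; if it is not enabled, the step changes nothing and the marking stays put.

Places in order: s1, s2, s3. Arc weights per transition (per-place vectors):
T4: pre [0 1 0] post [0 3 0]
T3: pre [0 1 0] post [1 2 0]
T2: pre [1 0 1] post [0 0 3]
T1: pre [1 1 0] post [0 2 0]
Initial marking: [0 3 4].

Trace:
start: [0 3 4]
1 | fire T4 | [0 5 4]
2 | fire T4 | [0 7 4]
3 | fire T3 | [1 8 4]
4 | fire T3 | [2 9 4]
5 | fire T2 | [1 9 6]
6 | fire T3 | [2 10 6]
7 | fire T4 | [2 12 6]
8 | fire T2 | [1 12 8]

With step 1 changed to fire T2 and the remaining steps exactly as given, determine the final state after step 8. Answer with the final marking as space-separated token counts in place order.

(re-executing from step 1 with the substitution; state before step 1: [0 3 4])
1 | fire T2 | [0 3 4]
2 | fire T4 | [0 5 4]
3 | fire T3 | [1 6 4]
4 | fire T3 | [2 7 4]
5 | fire T2 | [1 7 6]
6 | fire T3 | [2 8 6]
7 | fire T4 | [2 10 6]
8 | fire T2 | [1 10 8]

1 10 8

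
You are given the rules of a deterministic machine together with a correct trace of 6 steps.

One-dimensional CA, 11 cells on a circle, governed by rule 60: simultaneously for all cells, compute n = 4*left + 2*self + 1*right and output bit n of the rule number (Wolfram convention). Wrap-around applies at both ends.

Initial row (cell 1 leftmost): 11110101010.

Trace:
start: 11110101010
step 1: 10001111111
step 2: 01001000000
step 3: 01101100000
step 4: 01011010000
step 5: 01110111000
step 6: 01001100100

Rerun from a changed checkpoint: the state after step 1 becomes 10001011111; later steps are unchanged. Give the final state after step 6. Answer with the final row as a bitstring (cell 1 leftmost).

state after step 1 := 10001011111
step 2: 01001110000
step 3: 01101001000
step 4: 01011101100
step 5: 01110011010
step 6: 01001010111

01001010111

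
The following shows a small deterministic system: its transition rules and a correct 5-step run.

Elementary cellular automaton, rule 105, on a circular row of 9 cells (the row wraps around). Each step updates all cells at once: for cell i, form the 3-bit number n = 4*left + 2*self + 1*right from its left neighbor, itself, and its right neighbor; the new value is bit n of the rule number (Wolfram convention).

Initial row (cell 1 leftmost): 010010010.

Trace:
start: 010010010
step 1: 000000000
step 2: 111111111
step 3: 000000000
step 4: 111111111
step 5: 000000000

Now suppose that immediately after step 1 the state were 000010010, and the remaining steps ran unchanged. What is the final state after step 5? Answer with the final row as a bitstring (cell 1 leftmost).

state after step 1 := 000010010
step 2: 111000000
step 3: 101011110
step 4: 010110011
step 5: 101110011

101110011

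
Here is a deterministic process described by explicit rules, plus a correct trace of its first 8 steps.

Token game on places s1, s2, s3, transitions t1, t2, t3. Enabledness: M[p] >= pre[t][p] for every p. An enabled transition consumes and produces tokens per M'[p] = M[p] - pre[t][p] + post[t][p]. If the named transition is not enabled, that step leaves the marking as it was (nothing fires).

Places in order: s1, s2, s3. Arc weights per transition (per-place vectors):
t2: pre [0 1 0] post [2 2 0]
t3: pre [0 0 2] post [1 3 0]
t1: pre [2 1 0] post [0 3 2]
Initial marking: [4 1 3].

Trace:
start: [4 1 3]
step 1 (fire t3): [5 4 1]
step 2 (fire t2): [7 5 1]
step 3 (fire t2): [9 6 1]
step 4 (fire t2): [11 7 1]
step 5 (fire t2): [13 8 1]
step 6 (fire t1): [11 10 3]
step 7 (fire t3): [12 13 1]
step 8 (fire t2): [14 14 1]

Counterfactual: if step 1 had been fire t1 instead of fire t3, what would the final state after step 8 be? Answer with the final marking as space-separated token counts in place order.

(re-executing from step 1 with the substitution; state before step 1: [4 1 3])
step 1 (fire t1): [2 3 5]
step 2 (fire t2): [4 4 5]
step 3 (fire t2): [6 5 5]
step 4 (fire t2): [8 6 5]
step 5 (fire t2): [10 7 5]
step 6 (fire t1): [8 9 7]
step 7 (fire t3): [9 12 5]
step 8 (fire t2): [11 13 5]

11 13 5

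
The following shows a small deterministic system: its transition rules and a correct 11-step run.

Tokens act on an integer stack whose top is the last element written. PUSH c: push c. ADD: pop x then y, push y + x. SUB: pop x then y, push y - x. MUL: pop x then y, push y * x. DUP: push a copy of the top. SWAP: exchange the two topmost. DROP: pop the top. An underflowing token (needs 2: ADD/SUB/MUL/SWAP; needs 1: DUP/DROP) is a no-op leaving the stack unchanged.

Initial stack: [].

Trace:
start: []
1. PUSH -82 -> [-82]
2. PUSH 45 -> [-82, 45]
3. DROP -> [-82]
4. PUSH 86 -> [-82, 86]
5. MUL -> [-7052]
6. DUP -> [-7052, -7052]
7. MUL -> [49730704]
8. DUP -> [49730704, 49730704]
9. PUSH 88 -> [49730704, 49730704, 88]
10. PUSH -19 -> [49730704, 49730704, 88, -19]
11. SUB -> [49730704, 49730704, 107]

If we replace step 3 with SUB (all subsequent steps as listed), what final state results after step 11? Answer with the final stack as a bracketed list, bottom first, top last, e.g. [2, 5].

[119290084, 119290084, 107]

(re-executing from step 3 with the substitution; state before step 3: [-82, 45])
3. SUB -> [-127]
4. PUSH 86 -> [-127, 86]
5. MUL -> [-10922]
6. DUP -> [-10922, -10922]
7. MUL -> [119290084]
8. DUP -> [119290084, 119290084]
9. PUSH 88 -> [119290084, 119290084, 88]
10. PUSH -19 -> [119290084, 119290084, 88, -19]
11. SUB -> [119290084, 119290084, 107]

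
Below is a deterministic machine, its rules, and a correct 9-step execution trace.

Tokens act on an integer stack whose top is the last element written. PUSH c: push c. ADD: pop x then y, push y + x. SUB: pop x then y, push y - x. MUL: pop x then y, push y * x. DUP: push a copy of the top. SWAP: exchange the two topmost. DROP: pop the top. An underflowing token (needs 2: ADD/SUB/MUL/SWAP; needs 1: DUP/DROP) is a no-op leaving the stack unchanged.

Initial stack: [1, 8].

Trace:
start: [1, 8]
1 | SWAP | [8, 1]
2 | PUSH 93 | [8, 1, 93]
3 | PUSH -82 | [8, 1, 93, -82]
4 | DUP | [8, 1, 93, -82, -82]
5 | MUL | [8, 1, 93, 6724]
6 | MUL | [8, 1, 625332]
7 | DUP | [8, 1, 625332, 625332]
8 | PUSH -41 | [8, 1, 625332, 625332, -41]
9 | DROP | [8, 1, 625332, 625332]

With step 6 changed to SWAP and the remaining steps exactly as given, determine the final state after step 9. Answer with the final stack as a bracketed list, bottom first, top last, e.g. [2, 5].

[8, 1, 6724, 93, 93]

(re-executing from step 6 with the substitution; state before step 6: [8, 1, 93, 6724])
6 | SWAP | [8, 1, 6724, 93]
7 | DUP | [8, 1, 6724, 93, 93]
8 | PUSH -41 | [8, 1, 6724, 93, 93, -41]
9 | DROP | [8, 1, 6724, 93, 93]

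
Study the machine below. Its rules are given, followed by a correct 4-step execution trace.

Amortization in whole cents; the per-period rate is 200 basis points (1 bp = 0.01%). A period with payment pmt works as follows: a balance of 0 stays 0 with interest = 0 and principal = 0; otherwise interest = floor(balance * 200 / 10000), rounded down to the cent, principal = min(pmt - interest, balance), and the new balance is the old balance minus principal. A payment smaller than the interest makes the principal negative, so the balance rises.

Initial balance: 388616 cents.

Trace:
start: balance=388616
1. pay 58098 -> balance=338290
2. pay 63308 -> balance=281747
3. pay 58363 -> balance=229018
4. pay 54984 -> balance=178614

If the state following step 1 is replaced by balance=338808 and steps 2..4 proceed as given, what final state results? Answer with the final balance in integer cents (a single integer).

179165

state after step 1 := balance=338808
2. pay 63308 -> balance=282276
3. pay 58363 -> balance=229558
4. pay 54984 -> balance=179165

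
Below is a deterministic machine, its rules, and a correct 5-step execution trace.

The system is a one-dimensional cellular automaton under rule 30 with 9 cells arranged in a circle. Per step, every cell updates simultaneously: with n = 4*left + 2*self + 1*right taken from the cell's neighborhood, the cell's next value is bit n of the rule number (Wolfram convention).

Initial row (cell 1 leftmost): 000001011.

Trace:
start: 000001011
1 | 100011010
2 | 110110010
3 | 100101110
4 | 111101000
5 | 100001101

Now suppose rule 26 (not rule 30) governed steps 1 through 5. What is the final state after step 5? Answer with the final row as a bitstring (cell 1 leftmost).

101101000

(re-executing steps 1..5 under rule 26; state before step 1: 000001011)
1 | 100010010
2 | 010101100
3 | 100001010
4 | 010010000
5 | 101101000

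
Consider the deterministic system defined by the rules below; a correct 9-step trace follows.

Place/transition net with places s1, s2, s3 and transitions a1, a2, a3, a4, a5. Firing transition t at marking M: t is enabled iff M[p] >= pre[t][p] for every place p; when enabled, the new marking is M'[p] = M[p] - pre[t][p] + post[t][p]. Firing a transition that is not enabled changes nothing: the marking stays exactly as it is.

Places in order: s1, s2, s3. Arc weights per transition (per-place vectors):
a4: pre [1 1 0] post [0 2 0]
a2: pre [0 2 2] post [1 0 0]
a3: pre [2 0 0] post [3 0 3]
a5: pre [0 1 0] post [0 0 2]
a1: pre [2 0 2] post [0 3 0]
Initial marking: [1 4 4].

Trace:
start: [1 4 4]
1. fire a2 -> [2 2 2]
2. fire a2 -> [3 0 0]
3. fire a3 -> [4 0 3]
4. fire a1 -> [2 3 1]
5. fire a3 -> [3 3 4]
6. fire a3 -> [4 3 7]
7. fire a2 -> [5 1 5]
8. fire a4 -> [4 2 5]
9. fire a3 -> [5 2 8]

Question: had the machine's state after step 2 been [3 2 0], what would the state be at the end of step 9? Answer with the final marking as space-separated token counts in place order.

5 4 8

state after step 2 := [3 2 0]
3. fire a3 -> [4 2 3]
4. fire a1 -> [2 5 1]
5. fire a3 -> [3 5 4]
6. fire a3 -> [4 5 7]
7. fire a2 -> [5 3 5]
8. fire a4 -> [4 4 5]
9. fire a3 -> [5 4 8]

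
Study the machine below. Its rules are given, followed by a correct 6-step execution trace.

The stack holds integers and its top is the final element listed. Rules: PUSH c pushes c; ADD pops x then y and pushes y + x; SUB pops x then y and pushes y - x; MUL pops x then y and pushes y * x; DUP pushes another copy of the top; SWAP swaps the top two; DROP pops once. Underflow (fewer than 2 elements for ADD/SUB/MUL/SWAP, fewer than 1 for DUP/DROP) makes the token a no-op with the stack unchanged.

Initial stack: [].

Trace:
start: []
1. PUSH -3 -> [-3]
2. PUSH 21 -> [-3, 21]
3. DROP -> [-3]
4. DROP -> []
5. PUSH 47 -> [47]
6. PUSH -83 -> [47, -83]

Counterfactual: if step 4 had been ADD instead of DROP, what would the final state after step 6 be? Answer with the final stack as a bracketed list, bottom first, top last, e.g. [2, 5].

(re-executing from step 4 with the substitution; state before step 4: [-3])
4. ADD -> [-3]
5. PUSH 47 -> [-3, 47]
6. PUSH -83 -> [-3, 47, -83]

[-3, 47, -83]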